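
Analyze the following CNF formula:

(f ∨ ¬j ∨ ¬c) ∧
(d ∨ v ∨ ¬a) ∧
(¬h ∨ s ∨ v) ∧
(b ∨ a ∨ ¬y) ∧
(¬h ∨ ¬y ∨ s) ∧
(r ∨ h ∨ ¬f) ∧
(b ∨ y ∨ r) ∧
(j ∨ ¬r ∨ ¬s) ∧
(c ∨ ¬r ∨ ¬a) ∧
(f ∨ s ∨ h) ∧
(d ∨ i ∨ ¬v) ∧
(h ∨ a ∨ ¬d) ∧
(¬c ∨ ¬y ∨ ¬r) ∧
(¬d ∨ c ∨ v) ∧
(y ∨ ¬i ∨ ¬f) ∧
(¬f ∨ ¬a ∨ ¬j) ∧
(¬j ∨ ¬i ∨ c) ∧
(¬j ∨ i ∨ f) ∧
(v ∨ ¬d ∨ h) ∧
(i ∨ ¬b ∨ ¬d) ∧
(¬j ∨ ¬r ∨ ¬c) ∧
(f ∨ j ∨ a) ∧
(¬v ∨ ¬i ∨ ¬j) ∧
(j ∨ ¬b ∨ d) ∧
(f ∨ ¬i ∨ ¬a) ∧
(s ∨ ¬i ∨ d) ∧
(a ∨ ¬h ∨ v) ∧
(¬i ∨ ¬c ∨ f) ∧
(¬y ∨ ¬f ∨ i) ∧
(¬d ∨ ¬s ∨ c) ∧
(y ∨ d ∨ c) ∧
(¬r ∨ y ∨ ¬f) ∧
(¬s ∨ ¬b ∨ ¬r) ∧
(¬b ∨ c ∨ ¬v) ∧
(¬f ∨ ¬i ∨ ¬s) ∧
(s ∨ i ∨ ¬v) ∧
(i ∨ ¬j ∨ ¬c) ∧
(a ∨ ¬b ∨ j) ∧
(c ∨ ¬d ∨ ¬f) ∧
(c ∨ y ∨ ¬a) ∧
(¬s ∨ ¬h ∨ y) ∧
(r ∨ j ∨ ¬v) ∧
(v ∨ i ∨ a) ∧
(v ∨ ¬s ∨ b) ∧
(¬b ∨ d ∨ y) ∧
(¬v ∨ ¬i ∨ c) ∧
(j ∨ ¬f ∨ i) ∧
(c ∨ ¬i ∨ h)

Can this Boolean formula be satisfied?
No

No, the formula is not satisfiable.

No assignment of truth values to the variables can make all 48 clauses true simultaneously.

The formula is UNSAT (unsatisfiable).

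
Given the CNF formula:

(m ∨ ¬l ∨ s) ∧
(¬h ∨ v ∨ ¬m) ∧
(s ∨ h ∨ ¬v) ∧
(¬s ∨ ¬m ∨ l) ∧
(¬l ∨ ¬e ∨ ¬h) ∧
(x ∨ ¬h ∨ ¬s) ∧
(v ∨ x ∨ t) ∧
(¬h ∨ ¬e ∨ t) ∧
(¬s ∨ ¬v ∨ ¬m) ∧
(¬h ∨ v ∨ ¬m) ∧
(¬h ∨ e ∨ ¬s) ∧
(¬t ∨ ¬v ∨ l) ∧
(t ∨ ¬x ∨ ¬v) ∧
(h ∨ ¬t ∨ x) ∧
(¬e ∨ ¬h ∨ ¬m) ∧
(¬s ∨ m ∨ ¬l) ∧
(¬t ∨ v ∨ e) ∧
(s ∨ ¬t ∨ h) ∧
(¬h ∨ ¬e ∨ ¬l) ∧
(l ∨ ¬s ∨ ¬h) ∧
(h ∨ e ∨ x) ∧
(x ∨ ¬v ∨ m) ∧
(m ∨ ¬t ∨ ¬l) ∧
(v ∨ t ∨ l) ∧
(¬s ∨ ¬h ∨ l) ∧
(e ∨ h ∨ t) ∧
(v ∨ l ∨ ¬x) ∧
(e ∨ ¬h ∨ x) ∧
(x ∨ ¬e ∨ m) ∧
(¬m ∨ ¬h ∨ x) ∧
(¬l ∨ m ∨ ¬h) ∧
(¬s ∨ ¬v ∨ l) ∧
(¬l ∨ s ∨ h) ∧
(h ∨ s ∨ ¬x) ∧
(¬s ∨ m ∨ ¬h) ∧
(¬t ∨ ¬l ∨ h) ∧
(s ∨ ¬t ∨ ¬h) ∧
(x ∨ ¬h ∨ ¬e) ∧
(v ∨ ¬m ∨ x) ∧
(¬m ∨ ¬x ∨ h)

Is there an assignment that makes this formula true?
No

No, the formula is not satisfiable.

No assignment of truth values to the variables can make all 40 clauses true simultaneously.

The formula is UNSAT (unsatisfiable).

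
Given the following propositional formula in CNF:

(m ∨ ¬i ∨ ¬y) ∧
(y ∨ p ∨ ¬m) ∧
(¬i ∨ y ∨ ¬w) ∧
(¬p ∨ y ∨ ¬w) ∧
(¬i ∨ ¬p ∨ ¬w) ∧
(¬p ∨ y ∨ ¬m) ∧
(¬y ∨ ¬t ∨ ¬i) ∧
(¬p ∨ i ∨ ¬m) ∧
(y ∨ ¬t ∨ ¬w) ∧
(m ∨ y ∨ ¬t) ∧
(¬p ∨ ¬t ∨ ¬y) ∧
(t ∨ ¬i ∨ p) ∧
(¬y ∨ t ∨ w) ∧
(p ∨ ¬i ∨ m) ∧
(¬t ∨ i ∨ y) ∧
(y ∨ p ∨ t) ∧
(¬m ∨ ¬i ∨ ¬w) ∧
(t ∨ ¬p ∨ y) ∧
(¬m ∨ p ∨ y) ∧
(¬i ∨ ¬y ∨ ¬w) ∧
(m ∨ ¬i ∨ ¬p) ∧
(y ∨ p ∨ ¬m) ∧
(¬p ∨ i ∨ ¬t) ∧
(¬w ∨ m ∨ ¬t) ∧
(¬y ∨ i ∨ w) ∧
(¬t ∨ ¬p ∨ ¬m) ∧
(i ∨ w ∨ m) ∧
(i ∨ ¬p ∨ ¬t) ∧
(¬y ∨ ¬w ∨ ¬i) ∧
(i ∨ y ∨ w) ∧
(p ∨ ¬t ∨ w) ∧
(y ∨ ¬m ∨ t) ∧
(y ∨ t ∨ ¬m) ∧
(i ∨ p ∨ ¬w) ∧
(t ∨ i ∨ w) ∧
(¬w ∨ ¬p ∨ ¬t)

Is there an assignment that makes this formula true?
Yes

Yes, the formula is satisfiable.

One satisfying assignment is: p=True, t=False, m=False, i=False, y=True, w=True

Verification: With this assignment, all 36 clauses evaluate to true.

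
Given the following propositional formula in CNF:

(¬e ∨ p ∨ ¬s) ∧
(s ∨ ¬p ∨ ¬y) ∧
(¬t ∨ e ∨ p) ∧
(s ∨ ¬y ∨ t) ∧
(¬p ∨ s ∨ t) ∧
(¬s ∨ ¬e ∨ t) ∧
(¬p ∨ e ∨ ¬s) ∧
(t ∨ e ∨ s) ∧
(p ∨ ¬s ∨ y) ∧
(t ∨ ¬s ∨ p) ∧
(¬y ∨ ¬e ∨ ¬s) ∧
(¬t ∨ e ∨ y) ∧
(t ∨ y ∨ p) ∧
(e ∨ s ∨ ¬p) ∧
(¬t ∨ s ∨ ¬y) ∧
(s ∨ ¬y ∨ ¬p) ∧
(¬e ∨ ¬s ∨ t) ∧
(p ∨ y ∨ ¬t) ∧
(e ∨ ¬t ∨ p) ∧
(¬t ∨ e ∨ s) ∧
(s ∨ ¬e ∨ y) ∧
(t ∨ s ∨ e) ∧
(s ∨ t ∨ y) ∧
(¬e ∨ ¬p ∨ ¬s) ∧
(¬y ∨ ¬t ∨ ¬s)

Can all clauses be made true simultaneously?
No

No, the formula is not satisfiable.

No assignment of truth values to the variables can make all 25 clauses true simultaneously.

The formula is UNSAT (unsatisfiable).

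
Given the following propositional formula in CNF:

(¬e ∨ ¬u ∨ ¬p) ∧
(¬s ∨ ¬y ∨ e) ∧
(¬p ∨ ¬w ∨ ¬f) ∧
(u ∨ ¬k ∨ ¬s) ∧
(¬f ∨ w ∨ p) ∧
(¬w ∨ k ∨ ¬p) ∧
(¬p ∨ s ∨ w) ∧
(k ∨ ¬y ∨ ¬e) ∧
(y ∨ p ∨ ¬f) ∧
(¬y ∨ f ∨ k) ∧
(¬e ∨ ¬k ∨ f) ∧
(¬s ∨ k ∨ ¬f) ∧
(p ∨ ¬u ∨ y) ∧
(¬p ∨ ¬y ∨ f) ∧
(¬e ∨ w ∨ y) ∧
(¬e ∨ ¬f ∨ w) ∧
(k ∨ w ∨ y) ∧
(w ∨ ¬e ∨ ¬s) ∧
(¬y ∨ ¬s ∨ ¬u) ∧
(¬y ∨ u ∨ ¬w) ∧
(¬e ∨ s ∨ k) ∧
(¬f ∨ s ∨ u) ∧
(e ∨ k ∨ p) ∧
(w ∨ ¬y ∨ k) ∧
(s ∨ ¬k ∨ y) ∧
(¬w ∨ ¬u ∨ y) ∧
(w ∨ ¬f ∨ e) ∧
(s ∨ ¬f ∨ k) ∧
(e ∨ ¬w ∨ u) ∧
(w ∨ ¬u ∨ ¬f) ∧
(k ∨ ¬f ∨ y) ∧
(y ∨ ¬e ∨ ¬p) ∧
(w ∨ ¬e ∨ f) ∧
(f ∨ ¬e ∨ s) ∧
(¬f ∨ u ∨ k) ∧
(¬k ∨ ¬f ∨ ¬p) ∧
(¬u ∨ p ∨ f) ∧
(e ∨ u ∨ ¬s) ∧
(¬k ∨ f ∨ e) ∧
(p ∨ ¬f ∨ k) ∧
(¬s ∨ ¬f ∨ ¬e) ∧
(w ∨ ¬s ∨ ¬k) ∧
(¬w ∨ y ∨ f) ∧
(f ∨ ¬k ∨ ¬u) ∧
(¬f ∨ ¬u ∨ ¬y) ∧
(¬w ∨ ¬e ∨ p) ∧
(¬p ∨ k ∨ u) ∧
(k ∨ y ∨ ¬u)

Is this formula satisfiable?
No

No, the formula is not satisfiable.

No assignment of truth values to the variables can make all 48 clauses true simultaneously.

The formula is UNSAT (unsatisfiable).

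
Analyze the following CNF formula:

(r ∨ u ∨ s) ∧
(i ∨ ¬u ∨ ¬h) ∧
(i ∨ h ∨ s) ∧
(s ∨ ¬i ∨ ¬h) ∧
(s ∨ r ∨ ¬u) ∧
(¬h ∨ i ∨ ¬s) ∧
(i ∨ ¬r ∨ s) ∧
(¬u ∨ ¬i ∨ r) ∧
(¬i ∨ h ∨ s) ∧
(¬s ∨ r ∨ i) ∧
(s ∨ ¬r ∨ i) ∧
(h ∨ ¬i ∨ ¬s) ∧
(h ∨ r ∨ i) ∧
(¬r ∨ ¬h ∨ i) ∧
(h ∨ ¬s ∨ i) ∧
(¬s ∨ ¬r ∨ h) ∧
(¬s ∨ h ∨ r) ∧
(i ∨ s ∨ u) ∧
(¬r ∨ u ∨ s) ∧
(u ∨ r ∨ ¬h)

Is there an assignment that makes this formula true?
Yes

Yes, the formula is satisfiable.

One satisfying assignment is: u=False, i=True, s=True, r=True, h=True

Verification: With this assignment, all 20 clauses evaluate to true.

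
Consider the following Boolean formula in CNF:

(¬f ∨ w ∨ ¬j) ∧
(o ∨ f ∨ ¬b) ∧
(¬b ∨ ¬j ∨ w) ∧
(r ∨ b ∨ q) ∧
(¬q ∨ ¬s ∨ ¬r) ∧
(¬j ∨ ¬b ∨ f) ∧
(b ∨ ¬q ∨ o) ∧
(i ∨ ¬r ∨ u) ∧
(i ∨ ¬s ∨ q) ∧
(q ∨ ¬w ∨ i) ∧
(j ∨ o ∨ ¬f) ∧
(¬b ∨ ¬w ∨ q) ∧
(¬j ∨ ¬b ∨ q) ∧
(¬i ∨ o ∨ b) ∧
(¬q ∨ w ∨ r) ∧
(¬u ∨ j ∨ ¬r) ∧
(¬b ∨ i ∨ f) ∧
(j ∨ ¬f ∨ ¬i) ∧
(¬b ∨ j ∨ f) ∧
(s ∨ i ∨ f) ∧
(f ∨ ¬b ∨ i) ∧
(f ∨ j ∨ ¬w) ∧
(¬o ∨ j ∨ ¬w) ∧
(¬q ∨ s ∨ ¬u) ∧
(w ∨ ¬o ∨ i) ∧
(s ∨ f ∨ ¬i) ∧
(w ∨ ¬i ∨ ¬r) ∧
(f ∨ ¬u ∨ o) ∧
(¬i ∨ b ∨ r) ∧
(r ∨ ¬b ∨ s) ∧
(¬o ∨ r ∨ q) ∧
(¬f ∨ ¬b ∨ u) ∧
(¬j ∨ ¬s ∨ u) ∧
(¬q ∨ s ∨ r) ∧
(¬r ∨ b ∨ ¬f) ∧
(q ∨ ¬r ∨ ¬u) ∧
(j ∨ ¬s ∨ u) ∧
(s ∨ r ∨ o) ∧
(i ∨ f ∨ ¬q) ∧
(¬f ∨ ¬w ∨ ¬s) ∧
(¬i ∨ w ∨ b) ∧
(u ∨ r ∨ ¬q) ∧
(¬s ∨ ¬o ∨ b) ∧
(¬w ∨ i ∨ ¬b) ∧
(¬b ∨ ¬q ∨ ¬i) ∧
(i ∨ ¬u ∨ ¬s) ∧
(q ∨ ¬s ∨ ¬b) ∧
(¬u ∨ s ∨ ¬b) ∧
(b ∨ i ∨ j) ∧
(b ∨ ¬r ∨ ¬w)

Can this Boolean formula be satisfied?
No

No, the formula is not satisfiable.

No assignment of truth values to the variables can make all 50 clauses true simultaneously.

The formula is UNSAT (unsatisfiable).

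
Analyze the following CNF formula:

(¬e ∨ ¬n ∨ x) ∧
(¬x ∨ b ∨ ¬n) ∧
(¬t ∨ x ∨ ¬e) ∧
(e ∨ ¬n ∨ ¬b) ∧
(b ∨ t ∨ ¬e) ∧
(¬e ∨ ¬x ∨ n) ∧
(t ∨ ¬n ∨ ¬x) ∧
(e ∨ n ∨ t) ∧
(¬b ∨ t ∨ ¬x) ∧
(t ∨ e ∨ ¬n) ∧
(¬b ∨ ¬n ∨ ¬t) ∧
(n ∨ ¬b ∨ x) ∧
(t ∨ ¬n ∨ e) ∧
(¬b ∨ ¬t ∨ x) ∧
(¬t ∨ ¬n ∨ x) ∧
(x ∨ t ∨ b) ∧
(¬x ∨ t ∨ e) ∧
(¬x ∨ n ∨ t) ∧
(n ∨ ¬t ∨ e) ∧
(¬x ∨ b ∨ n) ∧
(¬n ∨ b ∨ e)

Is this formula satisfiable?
No

No, the formula is not satisfiable.

No assignment of truth values to the variables can make all 21 clauses true simultaneously.

The formula is UNSAT (unsatisfiable).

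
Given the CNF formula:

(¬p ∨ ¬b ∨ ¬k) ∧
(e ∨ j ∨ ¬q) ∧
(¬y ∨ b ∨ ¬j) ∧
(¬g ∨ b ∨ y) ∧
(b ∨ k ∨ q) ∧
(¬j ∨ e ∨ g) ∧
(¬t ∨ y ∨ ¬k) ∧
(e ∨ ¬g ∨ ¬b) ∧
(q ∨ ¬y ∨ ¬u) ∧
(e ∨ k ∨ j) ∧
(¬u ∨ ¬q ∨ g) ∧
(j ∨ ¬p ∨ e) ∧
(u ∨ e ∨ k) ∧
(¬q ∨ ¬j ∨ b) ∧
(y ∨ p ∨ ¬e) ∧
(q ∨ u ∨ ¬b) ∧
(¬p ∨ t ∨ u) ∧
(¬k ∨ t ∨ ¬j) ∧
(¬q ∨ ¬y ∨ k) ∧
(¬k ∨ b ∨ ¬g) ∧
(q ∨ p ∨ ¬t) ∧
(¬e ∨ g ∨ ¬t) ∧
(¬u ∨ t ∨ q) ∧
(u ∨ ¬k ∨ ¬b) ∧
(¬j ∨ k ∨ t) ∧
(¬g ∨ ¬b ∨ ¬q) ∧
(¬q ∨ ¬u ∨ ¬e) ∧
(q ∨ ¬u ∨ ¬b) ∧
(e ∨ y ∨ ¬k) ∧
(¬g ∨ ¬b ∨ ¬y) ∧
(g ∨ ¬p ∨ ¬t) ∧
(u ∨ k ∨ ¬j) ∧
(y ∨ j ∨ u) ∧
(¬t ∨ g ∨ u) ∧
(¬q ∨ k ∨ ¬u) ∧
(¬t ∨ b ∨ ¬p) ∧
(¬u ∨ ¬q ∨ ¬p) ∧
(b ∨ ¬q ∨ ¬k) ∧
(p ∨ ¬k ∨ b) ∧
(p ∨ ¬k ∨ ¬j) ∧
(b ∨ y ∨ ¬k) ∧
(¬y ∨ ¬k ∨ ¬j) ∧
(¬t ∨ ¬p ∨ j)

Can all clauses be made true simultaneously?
No

No, the formula is not satisfiable.

No assignment of truth values to the variables can make all 43 clauses true simultaneously.

The formula is UNSAT (unsatisfiable).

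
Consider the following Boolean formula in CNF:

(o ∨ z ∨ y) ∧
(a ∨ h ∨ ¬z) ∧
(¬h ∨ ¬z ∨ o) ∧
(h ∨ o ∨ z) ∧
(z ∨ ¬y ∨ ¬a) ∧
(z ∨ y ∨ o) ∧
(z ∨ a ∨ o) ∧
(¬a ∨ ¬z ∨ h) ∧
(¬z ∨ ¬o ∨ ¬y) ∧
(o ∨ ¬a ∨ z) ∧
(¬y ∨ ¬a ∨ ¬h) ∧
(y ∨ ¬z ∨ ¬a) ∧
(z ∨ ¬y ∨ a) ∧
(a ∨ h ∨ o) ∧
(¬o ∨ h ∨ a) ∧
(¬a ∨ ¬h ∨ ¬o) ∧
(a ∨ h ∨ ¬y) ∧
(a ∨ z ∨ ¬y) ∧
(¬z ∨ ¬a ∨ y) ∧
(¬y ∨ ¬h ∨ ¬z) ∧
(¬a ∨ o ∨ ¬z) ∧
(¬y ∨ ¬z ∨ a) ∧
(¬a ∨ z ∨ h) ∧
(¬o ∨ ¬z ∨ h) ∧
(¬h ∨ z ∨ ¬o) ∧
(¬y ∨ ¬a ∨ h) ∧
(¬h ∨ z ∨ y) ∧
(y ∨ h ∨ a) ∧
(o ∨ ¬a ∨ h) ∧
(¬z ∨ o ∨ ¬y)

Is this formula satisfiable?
Yes

Yes, the formula is satisfiable.

One satisfying assignment is: a=False, y=False, o=True, h=True, z=True

Verification: With this assignment, all 30 clauses evaluate to true.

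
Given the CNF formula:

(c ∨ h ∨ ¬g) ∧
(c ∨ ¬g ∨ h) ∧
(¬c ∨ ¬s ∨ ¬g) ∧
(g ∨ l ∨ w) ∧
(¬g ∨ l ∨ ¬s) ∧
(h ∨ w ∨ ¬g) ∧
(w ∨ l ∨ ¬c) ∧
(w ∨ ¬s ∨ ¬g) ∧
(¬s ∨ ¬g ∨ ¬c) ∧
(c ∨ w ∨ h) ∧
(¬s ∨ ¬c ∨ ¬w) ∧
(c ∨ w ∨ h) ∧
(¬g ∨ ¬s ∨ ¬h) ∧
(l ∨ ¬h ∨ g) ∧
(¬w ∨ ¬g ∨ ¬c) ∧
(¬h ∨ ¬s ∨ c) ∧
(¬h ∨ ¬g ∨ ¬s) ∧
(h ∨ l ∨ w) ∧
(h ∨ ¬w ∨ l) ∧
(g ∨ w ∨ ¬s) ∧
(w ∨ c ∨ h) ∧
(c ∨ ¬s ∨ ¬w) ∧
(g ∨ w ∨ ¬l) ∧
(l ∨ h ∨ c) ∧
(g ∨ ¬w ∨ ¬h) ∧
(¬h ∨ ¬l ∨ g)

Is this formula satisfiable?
Yes

Yes, the formula is satisfiable.

One satisfying assignment is: s=False, g=True, h=True, w=False, c=False, l=False

Verification: With this assignment, all 26 clauses evaluate to true.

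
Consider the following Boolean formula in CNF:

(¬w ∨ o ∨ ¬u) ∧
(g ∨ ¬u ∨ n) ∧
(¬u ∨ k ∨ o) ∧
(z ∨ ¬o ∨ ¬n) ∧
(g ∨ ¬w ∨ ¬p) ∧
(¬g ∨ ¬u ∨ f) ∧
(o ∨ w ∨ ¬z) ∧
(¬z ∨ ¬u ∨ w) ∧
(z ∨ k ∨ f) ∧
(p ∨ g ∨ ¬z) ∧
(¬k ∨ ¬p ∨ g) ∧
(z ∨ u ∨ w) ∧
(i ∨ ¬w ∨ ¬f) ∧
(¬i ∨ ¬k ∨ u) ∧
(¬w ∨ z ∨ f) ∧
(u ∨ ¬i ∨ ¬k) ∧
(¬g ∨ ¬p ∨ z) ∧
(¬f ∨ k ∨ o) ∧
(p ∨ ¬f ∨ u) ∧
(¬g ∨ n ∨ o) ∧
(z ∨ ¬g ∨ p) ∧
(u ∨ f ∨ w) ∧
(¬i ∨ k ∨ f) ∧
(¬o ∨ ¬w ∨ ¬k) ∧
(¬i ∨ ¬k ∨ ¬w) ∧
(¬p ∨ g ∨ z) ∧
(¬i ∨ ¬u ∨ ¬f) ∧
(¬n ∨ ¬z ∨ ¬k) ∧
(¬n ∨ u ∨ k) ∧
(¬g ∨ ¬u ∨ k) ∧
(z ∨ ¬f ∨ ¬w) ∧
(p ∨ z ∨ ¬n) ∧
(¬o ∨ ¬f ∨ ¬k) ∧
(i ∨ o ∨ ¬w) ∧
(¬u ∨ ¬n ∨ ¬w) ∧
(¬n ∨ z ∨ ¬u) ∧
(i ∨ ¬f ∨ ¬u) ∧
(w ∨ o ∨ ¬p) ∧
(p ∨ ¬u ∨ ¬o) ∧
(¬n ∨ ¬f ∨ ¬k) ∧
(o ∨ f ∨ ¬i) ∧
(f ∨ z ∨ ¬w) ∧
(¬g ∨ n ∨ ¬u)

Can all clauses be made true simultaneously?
Yes

Yes, the formula is satisfiable.

One satisfying assignment is: k=False, z=True, u=False, o=True, p=False, n=False, w=True, g=True, i=False, f=False

Verification: With this assignment, all 43 clauses evaluate to true.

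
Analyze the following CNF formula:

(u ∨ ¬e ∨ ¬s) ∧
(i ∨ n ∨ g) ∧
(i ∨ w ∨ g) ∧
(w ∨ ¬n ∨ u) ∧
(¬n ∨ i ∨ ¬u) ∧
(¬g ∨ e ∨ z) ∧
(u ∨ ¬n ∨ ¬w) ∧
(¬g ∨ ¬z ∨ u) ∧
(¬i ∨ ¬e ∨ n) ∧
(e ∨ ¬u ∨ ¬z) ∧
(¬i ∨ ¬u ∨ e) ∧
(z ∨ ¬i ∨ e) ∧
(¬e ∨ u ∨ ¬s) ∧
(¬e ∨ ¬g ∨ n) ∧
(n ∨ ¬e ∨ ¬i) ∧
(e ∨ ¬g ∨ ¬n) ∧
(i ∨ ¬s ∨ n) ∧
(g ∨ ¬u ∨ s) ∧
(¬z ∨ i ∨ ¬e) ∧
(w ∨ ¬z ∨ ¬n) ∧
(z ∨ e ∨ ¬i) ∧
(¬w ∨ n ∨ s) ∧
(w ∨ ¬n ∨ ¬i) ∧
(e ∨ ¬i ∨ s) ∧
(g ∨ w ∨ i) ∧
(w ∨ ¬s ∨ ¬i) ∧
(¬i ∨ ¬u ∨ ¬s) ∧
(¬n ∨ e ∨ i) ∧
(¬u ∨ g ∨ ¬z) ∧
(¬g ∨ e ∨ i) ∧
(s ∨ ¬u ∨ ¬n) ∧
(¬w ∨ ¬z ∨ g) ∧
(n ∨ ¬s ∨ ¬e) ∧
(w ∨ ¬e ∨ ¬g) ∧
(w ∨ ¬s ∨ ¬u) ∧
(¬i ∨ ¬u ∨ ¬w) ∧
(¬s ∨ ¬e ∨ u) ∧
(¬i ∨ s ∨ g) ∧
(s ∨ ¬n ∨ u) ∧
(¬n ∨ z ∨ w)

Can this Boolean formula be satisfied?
No

No, the formula is not satisfiable.

No assignment of truth values to the variables can make all 40 clauses true simultaneously.

The formula is UNSAT (unsatisfiable).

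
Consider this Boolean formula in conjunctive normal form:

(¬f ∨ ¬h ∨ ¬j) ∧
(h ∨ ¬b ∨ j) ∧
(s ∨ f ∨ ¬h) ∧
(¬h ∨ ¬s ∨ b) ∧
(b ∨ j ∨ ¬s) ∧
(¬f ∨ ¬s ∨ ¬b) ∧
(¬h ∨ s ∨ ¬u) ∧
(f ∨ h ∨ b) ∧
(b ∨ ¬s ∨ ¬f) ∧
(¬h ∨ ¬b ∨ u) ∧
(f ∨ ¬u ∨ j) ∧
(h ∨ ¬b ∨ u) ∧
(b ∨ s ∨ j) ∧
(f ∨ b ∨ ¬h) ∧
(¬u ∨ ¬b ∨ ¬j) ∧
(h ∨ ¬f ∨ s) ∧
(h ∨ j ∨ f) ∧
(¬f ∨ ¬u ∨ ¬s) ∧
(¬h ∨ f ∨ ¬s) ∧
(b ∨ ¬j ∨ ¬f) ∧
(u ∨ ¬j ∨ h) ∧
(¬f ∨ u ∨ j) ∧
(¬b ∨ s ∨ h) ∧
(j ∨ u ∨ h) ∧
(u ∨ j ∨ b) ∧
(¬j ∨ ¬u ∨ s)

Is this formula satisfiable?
No

No, the formula is not satisfiable.

No assignment of truth values to the variables can make all 26 clauses true simultaneously.

The formula is UNSAT (unsatisfiable).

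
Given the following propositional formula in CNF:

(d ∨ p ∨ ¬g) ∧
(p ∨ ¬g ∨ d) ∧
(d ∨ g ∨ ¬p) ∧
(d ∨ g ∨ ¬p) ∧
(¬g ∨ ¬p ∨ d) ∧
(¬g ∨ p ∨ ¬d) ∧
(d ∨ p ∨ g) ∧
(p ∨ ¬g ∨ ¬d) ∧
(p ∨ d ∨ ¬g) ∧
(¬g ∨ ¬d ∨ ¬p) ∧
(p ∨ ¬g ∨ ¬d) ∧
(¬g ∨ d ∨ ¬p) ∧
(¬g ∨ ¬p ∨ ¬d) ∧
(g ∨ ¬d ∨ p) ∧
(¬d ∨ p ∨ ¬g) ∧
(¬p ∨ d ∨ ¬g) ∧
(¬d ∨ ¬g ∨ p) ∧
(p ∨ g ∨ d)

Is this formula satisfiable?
Yes

Yes, the formula is satisfiable.

One satisfying assignment is: p=True, g=False, d=True

Verification: With this assignment, all 18 clauses evaluate to true.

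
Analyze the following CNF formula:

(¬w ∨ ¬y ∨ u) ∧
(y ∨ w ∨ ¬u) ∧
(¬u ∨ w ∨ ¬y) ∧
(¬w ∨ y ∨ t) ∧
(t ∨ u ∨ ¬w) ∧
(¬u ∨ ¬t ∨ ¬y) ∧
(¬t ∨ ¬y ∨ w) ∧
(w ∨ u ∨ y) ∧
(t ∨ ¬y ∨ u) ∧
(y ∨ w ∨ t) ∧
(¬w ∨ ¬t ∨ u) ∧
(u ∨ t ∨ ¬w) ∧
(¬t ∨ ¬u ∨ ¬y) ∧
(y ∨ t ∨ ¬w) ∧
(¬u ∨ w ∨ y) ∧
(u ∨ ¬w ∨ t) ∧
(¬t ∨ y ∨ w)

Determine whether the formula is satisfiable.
Yes

Yes, the formula is satisfiable.

One satisfying assignment is: t=False, w=True, u=True, y=True

Verification: With this assignment, all 17 clauses evaluate to true.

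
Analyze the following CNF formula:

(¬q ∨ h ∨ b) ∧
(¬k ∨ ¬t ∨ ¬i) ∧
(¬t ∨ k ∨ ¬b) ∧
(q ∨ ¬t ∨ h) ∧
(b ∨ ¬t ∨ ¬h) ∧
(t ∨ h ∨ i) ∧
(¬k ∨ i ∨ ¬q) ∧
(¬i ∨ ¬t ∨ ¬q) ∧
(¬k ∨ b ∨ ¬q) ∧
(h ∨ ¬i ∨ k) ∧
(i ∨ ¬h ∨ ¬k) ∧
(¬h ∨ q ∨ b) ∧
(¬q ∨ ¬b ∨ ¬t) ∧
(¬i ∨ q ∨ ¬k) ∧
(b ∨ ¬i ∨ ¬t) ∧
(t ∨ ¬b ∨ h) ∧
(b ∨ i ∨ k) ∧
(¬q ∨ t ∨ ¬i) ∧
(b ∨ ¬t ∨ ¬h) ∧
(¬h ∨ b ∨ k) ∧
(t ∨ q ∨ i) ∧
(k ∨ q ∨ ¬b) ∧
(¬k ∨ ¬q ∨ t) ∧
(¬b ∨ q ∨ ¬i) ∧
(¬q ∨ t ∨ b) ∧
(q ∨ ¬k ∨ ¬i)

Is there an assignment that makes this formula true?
Yes

Yes, the formula is satisfiable.

One satisfying assignment is: q=True, k=False, t=False, i=False, h=True, b=True

Verification: With this assignment, all 26 clauses evaluate to true.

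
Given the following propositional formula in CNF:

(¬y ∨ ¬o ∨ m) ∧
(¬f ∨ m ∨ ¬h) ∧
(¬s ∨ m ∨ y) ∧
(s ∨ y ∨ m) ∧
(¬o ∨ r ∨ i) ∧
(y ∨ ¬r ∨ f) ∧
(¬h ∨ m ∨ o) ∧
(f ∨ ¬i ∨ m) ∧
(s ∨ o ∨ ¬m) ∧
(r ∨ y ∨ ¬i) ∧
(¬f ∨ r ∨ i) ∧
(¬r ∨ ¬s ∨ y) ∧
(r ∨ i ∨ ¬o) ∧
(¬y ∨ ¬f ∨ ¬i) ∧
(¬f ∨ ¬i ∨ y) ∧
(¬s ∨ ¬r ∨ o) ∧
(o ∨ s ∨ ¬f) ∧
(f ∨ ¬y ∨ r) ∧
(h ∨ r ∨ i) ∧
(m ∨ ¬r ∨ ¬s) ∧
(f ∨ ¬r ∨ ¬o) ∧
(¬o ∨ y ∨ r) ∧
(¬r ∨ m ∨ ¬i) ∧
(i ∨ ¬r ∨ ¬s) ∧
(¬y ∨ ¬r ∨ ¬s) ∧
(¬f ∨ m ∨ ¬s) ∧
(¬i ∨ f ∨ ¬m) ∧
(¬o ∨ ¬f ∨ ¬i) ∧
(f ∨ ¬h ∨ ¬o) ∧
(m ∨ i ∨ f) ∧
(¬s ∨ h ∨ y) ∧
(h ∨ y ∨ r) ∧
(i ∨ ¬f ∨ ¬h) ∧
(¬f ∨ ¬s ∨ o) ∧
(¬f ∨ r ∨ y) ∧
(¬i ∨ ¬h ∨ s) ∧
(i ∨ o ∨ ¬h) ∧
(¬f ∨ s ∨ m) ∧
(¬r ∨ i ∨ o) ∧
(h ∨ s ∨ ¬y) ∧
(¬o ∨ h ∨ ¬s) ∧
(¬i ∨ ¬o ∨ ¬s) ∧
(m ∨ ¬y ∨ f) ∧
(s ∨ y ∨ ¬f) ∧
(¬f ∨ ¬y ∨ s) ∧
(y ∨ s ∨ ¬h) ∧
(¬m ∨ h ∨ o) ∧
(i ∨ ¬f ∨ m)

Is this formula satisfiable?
No

No, the formula is not satisfiable.

No assignment of truth values to the variables can make all 48 clauses true simultaneously.

The formula is UNSAT (unsatisfiable).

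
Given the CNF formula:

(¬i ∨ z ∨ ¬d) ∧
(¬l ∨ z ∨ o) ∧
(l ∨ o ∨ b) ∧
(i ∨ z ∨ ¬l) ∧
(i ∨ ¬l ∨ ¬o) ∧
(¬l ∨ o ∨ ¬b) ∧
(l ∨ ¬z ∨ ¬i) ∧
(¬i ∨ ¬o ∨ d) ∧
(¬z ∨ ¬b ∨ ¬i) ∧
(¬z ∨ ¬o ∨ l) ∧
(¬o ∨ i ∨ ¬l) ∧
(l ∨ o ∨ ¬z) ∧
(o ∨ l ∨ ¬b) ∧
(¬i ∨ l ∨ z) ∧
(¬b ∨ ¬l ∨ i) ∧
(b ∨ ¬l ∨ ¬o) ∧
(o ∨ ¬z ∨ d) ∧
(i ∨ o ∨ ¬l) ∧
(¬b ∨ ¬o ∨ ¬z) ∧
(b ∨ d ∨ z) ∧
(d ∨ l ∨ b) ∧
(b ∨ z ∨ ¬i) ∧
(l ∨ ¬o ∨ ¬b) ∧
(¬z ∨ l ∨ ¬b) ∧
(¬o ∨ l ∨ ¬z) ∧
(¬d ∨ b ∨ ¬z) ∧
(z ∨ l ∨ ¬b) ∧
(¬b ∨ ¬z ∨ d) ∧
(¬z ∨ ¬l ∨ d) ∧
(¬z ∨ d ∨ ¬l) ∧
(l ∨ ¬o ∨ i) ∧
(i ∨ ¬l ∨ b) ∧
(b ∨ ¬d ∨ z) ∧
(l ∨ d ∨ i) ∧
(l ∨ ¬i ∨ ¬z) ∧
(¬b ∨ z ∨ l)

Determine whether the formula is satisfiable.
No

No, the formula is not satisfiable.

No assignment of truth values to the variables can make all 36 clauses true simultaneously.

The formula is UNSAT (unsatisfiable).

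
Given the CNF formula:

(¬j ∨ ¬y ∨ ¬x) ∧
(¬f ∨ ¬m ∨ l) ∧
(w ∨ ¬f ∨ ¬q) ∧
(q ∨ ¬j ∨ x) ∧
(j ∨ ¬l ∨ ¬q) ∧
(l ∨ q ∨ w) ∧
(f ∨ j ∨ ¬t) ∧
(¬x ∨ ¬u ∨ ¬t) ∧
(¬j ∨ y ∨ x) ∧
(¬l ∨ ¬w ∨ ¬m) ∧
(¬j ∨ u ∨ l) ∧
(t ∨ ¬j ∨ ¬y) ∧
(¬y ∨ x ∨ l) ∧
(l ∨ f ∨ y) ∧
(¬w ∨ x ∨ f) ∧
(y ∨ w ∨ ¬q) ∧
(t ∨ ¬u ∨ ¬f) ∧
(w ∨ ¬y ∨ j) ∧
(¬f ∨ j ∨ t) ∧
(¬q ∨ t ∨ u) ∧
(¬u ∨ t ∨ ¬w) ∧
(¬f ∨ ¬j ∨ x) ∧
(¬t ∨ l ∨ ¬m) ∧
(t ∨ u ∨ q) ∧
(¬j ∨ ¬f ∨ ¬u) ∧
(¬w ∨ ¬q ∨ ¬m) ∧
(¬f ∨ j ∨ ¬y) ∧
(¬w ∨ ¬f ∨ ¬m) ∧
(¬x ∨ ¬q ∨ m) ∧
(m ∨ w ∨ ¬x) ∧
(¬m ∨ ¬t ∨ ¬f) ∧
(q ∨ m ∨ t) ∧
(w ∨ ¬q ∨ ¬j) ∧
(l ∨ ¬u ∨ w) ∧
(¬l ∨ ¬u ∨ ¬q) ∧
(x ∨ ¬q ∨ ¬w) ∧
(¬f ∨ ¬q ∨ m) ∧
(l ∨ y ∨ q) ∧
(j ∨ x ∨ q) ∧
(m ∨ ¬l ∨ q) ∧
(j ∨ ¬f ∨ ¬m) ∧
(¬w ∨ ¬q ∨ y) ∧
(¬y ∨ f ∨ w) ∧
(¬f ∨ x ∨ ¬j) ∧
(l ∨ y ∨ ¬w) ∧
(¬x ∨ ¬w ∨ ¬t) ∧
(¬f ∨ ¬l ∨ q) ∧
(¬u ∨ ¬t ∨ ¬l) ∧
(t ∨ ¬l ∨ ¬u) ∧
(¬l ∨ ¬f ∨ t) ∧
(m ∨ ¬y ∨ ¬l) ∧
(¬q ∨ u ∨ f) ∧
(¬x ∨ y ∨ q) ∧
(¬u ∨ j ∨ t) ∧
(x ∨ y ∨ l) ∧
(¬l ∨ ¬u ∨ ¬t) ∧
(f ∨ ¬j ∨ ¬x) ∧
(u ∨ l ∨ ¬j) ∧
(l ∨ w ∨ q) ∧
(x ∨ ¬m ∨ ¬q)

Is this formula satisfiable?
No

No, the formula is not satisfiable.

No assignment of truth values to the variables can make all 60 clauses true simultaneously.

The formula is UNSAT (unsatisfiable).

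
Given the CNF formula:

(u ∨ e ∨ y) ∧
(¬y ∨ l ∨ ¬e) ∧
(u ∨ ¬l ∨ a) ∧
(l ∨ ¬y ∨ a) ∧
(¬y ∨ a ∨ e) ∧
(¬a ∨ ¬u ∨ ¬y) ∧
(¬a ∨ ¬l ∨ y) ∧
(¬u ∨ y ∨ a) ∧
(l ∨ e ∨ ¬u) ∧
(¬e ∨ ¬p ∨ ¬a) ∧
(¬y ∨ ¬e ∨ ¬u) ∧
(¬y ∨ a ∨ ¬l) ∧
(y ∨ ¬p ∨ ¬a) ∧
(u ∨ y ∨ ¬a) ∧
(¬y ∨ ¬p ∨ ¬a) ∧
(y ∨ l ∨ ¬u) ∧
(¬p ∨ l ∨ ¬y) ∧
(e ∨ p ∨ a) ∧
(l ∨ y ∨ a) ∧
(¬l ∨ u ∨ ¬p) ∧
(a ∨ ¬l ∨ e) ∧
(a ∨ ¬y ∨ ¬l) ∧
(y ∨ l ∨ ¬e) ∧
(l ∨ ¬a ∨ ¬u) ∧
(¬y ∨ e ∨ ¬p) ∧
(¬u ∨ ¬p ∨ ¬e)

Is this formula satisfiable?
Yes

Yes, the formula is satisfiable.

One satisfying assignment is: l=False, a=True, u=False, y=True, e=False, p=False

Verification: With this assignment, all 26 clauses evaluate to true.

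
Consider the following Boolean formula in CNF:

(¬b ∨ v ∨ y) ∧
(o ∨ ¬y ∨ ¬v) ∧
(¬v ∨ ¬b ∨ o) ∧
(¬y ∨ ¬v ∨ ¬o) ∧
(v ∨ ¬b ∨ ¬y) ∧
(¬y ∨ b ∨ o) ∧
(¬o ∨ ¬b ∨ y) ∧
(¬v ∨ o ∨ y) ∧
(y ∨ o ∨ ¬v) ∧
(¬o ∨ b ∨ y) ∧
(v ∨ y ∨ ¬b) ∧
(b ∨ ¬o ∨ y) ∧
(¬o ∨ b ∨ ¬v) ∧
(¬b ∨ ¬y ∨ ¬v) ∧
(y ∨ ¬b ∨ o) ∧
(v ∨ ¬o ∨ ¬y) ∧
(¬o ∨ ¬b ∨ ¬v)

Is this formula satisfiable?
Yes

Yes, the formula is satisfiable.

One satisfying assignment is: b=False, v=False, o=False, y=False

Verification: With this assignment, all 17 clauses evaluate to true.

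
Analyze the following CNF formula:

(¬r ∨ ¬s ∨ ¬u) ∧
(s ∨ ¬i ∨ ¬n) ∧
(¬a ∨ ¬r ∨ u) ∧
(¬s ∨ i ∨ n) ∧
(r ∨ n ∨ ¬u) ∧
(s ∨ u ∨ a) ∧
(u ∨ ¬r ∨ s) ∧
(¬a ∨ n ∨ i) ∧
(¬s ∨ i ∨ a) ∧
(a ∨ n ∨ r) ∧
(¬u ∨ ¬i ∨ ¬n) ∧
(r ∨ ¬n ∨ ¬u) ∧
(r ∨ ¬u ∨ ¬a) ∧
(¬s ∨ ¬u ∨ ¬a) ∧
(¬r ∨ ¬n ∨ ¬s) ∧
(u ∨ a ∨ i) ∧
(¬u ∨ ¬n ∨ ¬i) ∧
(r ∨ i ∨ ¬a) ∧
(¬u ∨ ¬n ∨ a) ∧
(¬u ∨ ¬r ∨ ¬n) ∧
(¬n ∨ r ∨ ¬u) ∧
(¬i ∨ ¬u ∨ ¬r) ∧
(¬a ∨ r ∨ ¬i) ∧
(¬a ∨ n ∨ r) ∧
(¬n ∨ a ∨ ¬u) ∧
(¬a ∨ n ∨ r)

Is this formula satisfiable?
Yes

Yes, the formula is satisfiable.

One satisfying assignment is: a=False, i=False, s=False, r=True, n=False, u=True

Verification: With this assignment, all 26 clauses evaluate to true.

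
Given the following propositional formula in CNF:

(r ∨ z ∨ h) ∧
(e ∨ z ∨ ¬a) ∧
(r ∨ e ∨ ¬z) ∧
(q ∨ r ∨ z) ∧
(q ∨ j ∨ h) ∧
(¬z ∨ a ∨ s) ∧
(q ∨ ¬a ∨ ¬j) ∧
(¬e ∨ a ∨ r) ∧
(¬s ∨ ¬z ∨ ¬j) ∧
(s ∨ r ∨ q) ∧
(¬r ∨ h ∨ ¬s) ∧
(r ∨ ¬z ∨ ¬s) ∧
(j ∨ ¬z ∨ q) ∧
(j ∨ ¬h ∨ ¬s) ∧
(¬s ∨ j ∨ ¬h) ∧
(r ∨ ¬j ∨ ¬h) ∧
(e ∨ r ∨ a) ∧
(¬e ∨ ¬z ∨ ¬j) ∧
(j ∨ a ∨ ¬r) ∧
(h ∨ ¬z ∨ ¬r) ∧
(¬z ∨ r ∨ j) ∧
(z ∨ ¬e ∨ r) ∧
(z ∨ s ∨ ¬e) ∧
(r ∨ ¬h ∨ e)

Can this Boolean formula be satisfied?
Yes

Yes, the formula is satisfiable.

One satisfying assignment is: q=False, s=False, h=False, r=True, z=False, a=False, j=True, e=False

Verification: With this assignment, all 24 clauses evaluate to true.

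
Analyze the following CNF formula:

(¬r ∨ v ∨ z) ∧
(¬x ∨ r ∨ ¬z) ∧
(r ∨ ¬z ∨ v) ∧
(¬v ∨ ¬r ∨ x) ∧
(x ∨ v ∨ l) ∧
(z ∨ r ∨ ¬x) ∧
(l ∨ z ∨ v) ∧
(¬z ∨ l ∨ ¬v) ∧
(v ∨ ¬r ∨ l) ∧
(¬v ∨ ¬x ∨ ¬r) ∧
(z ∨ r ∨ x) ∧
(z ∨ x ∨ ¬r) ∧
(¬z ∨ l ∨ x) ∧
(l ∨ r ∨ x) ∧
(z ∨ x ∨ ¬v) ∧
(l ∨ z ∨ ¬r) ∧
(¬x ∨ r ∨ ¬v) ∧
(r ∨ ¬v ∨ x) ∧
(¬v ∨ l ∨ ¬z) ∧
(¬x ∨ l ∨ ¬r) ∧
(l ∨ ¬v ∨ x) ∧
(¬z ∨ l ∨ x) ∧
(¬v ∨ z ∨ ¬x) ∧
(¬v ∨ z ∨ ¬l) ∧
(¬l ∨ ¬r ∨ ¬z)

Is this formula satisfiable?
No

No, the formula is not satisfiable.

No assignment of truth values to the variables can make all 25 clauses true simultaneously.

The formula is UNSAT (unsatisfiable).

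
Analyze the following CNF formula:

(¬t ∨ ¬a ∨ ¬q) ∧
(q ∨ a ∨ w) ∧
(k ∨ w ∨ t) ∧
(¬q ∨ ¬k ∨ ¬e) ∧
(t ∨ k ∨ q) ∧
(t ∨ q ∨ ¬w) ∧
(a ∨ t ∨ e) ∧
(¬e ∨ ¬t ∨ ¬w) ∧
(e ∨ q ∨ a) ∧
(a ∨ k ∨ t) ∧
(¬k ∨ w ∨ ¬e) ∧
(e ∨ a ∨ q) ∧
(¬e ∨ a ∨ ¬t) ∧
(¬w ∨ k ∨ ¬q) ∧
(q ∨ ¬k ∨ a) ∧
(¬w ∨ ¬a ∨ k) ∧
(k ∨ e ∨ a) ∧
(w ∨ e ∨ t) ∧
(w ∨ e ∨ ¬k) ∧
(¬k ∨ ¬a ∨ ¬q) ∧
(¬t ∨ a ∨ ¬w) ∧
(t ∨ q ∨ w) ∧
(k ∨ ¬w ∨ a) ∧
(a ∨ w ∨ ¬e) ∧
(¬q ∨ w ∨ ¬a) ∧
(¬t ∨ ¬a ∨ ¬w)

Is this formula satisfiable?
Yes

Yes, the formula is satisfiable.

One satisfying assignment is: e=False, t=True, k=False, q=False, w=False, a=True

Verification: With this assignment, all 26 clauses evaluate to true.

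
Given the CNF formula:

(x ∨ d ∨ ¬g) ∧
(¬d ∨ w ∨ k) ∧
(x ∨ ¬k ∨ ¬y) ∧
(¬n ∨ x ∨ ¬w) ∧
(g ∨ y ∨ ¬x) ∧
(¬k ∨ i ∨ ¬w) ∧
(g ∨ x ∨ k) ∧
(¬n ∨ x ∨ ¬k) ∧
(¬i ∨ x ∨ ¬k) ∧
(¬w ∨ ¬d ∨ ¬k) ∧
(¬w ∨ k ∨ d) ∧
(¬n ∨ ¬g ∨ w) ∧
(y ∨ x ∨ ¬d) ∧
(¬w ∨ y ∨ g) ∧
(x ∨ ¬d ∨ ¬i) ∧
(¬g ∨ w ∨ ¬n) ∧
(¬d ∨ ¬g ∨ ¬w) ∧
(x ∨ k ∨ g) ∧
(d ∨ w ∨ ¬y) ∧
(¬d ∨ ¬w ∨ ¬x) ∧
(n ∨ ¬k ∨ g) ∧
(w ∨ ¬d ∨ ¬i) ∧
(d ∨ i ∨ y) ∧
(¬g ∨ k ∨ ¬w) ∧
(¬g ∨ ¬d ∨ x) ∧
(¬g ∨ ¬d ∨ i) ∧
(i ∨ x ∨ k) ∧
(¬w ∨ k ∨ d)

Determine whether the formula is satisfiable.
Yes

Yes, the formula is satisfiable.

One satisfying assignment is: n=False, i=True, d=False, k=False, w=False, y=False, x=True, g=True

Verification: With this assignment, all 28 clauses evaluate to true.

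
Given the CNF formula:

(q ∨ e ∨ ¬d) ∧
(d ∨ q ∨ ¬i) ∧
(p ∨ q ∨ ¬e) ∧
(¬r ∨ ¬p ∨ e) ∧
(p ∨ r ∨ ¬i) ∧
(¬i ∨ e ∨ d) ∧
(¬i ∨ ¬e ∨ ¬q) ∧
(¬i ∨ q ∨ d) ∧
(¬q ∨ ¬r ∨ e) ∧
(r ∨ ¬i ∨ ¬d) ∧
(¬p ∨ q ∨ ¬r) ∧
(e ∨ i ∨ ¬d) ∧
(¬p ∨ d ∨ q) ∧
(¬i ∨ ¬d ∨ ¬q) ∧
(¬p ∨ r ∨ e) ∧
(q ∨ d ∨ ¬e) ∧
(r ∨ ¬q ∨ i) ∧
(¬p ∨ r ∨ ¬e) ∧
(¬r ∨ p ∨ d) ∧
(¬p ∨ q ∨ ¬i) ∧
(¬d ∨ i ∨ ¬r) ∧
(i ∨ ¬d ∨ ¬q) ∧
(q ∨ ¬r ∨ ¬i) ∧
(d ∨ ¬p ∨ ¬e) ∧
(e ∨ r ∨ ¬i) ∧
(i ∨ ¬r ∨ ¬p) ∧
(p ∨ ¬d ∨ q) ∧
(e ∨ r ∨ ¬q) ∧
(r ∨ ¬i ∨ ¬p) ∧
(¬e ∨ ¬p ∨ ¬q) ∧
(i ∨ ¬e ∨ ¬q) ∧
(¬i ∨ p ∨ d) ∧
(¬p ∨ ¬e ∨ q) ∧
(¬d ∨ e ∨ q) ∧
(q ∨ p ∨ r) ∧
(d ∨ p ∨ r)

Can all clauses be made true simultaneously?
No

No, the formula is not satisfiable.

No assignment of truth values to the variables can make all 36 clauses true simultaneously.

The formula is UNSAT (unsatisfiable).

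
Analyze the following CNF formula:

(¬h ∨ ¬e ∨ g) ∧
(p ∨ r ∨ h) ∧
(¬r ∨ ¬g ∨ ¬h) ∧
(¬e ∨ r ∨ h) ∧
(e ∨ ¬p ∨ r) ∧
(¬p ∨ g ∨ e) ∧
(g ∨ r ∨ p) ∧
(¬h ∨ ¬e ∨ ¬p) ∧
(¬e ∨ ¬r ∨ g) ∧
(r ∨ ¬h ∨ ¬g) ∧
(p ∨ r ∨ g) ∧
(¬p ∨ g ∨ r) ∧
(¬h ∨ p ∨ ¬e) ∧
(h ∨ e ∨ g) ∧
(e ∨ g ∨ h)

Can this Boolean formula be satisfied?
Yes

Yes, the formula is satisfiable.

One satisfying assignment is: p=False, g=False, r=True, e=False, h=True

Verification: With this assignment, all 15 clauses evaluate to true.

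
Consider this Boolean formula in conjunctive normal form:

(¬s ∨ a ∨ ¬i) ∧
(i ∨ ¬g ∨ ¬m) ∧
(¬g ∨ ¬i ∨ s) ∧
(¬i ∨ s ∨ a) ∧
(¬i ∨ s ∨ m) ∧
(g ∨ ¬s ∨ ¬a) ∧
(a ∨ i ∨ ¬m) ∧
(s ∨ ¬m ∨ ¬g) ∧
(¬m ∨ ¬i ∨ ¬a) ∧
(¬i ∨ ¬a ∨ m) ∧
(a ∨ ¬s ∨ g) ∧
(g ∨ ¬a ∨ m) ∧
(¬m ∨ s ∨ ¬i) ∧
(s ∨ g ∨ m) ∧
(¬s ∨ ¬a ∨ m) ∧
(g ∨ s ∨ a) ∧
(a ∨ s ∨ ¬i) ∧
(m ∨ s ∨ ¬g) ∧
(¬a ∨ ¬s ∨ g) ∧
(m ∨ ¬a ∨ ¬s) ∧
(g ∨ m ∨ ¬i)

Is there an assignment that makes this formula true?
Yes

Yes, the formula is satisfiable.

One satisfying assignment is: i=False, g=False, m=True, a=True, s=False

Verification: With this assignment, all 21 clauses evaluate to true.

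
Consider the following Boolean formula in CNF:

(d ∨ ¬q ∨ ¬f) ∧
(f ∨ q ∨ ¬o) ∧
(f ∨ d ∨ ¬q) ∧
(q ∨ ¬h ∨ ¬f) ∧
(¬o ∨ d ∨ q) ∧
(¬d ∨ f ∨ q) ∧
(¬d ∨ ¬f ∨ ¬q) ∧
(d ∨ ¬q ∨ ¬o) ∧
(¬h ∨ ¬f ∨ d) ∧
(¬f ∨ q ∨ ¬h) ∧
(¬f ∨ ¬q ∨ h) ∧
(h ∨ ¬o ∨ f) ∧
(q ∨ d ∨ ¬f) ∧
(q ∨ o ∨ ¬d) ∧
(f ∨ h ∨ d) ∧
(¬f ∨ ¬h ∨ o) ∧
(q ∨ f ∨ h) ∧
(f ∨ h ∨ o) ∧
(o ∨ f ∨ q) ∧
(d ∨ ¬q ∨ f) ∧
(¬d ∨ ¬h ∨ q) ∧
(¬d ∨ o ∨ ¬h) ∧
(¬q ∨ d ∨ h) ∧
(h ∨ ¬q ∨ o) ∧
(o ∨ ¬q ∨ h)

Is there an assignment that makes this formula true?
Yes

Yes, the formula is satisfiable.

One satisfying assignment is: q=False, f=True, o=True, d=True, h=False

Verification: With this assignment, all 25 clauses evaluate to true.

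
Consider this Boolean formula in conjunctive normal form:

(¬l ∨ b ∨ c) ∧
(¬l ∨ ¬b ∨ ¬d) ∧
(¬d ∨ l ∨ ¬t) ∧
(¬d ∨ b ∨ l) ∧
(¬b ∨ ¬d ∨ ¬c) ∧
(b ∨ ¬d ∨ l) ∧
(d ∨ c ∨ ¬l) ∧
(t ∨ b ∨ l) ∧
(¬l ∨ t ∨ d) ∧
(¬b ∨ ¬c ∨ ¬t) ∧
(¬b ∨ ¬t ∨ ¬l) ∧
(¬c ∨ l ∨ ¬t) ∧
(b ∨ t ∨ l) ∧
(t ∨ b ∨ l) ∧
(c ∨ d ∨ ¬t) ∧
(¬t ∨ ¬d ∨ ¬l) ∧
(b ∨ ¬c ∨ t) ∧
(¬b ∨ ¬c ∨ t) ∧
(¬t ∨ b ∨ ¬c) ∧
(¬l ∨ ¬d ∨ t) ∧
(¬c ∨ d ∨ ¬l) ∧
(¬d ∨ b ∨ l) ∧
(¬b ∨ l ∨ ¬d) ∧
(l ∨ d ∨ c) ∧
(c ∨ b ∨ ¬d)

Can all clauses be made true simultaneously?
No

No, the formula is not satisfiable.

No assignment of truth values to the variables can make all 25 clauses true simultaneously.

The formula is UNSAT (unsatisfiable).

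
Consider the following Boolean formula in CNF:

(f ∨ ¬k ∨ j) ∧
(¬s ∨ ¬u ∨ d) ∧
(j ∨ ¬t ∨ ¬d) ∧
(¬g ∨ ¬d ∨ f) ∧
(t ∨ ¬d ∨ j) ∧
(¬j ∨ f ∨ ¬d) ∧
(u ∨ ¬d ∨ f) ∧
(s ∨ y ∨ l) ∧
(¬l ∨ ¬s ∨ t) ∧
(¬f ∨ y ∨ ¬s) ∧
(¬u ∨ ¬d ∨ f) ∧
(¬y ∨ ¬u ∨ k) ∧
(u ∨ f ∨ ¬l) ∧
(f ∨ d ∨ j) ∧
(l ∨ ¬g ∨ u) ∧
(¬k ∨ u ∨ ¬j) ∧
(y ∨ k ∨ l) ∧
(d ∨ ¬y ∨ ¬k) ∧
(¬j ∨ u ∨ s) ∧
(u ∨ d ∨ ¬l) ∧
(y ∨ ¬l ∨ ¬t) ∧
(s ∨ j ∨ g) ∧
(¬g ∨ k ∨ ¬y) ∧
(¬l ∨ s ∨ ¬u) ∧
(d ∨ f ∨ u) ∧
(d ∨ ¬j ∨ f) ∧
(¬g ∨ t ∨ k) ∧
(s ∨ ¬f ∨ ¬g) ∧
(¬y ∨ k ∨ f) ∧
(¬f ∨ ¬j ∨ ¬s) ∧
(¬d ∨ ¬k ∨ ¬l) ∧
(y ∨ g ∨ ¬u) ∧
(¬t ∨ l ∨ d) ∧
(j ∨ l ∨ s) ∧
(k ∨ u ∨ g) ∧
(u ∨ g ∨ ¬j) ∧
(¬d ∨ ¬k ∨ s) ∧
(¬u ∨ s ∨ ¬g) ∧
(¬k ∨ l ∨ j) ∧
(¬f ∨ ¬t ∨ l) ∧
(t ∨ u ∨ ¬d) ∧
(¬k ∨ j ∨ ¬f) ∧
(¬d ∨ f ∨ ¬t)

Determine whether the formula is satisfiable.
No

No, the formula is not satisfiable.

No assignment of truth values to the variables can make all 43 clauses true simultaneously.

The formula is UNSAT (unsatisfiable).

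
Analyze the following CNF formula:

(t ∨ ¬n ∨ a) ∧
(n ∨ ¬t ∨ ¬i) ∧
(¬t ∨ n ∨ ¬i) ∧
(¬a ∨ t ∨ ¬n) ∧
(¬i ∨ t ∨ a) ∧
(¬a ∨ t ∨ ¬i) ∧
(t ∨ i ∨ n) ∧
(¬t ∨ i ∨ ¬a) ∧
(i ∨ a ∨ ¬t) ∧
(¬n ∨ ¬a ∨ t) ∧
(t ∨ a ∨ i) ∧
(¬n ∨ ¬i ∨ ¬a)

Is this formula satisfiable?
Yes

Yes, the formula is satisfiable.

One satisfying assignment is: t=True, i=True, a=False, n=True

Verification: With this assignment, all 12 clauses evaluate to true.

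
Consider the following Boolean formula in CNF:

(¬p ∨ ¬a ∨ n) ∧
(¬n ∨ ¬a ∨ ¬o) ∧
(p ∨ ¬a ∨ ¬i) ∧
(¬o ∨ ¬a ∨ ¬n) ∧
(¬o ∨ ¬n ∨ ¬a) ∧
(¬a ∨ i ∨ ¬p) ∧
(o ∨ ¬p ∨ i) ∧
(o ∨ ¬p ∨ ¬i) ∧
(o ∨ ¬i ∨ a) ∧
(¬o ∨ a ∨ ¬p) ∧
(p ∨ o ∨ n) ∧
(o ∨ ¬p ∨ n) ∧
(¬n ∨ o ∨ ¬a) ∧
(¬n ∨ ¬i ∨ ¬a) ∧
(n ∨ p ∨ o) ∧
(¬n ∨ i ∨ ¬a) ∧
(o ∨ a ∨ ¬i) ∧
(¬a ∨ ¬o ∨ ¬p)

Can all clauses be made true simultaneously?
Yes

Yes, the formula is satisfiable.

One satisfying assignment is: i=False, n=False, p=False, o=True, a=False

Verification: With this assignment, all 18 clauses evaluate to true.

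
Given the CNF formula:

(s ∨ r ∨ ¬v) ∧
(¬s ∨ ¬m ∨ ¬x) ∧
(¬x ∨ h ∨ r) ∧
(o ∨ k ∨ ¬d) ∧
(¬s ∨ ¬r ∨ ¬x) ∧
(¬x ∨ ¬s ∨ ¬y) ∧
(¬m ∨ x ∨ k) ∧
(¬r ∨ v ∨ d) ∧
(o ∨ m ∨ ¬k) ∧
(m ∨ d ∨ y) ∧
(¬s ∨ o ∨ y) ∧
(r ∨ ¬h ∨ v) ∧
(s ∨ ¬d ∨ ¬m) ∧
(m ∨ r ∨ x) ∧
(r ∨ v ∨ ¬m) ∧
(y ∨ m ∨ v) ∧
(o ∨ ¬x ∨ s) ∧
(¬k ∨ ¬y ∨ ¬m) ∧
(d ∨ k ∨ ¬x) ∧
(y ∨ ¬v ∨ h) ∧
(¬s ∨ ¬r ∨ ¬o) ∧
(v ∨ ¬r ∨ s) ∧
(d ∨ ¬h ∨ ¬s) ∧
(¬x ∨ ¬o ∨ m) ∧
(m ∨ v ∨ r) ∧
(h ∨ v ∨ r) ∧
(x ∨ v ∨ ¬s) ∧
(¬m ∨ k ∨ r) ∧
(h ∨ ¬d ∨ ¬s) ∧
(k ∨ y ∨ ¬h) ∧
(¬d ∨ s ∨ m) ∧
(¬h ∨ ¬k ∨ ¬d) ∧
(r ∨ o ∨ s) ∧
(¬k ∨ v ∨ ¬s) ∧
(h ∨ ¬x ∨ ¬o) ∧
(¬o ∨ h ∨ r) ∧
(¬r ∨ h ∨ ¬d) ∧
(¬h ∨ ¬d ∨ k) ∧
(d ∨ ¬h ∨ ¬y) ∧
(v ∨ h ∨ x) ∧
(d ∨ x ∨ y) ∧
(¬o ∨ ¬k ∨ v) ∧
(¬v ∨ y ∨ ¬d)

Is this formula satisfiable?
Yes

Yes, the formula is satisfiable.

One satisfying assignment is: s=False, m=False, d=False, x=False, o=False, v=True, y=True, h=False, r=True, k=False

Verification: With this assignment, all 43 clauses evaluate to true.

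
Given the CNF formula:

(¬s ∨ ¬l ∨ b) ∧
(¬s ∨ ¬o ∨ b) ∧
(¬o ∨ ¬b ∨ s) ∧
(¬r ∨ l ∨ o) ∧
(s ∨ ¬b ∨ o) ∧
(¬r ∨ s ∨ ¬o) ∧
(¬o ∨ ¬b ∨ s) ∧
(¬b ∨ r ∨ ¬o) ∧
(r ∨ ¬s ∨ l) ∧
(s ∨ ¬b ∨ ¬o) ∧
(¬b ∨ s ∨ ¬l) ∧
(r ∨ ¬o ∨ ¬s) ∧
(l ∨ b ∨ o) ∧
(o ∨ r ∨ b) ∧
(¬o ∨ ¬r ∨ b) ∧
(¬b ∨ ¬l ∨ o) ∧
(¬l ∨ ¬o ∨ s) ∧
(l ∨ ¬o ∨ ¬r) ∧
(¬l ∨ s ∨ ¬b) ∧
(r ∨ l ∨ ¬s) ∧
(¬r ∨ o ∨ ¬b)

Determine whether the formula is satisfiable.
Yes

Yes, the formula is satisfiable.

One satisfying assignment is: s=False, o=True, b=False, l=False, r=False

Verification: With this assignment, all 21 clauses evaluate to true.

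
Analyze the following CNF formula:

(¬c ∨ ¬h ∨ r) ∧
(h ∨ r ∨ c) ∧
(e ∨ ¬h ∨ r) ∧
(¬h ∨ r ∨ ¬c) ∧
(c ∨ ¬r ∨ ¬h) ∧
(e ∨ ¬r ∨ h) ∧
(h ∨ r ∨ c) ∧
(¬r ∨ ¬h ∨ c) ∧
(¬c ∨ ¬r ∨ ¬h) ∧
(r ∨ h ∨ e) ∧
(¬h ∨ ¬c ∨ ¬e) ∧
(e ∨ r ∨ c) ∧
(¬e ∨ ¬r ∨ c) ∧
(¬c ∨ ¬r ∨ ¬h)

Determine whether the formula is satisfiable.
Yes

Yes, the formula is satisfiable.

One satisfying assignment is: h=False, c=True, e=True, r=True

Verification: With this assignment, all 14 clauses evaluate to true.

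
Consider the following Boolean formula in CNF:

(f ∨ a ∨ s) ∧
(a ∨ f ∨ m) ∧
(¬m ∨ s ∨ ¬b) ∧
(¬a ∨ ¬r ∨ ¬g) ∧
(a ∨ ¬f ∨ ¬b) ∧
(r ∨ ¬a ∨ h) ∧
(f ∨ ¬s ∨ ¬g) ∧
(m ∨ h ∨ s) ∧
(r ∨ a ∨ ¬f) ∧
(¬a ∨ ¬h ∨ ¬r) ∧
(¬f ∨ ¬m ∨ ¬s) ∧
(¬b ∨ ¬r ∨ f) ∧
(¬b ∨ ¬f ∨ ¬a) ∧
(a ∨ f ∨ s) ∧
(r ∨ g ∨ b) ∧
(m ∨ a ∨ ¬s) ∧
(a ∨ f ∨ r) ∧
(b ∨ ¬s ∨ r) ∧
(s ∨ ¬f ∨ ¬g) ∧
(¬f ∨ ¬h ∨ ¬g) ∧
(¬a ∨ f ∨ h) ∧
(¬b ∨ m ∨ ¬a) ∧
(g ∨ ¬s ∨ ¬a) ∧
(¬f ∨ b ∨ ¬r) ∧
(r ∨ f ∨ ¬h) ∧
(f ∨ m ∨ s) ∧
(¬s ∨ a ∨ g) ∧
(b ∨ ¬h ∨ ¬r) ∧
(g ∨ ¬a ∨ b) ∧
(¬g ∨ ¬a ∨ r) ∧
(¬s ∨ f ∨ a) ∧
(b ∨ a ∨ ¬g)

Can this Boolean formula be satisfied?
No

No, the formula is not satisfiable.

No assignment of truth values to the variables can make all 32 clauses true simultaneously.

The formula is UNSAT (unsatisfiable).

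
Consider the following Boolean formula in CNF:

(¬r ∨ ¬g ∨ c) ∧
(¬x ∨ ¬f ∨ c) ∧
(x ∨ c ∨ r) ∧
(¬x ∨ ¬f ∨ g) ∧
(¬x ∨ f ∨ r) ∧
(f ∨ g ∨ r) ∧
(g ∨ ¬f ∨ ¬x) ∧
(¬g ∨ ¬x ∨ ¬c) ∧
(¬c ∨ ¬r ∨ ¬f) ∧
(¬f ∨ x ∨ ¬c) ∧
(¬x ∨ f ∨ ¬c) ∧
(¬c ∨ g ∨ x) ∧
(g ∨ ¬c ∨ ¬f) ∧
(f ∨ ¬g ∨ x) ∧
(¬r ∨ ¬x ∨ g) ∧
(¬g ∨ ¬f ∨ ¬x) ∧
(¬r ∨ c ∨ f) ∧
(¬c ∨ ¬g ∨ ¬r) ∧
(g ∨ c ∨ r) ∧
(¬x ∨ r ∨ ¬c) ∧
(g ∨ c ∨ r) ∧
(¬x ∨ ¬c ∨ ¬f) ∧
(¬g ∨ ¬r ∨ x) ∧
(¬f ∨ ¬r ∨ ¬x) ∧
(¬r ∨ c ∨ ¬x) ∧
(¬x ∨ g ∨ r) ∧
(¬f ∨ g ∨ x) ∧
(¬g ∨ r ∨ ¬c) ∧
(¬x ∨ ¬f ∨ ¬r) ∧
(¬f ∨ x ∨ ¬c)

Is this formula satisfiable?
No

No, the formula is not satisfiable.

No assignment of truth values to the variables can make all 30 clauses true simultaneously.

The formula is UNSAT (unsatisfiable).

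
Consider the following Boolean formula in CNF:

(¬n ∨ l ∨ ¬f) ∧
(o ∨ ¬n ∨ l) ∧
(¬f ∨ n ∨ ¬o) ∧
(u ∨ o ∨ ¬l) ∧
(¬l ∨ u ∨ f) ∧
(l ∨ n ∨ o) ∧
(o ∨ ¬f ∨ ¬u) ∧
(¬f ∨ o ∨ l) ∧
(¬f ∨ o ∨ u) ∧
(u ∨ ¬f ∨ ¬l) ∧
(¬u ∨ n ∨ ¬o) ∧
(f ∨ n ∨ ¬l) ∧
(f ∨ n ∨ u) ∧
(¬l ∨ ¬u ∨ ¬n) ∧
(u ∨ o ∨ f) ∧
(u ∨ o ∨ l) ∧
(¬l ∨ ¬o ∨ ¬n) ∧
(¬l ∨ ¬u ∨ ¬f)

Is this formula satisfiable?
Yes

Yes, the formula is satisfiable.

One satisfying assignment is: o=True, l=False, n=True, u=True, f=False

Verification: With this assignment, all 18 clauses evaluate to true.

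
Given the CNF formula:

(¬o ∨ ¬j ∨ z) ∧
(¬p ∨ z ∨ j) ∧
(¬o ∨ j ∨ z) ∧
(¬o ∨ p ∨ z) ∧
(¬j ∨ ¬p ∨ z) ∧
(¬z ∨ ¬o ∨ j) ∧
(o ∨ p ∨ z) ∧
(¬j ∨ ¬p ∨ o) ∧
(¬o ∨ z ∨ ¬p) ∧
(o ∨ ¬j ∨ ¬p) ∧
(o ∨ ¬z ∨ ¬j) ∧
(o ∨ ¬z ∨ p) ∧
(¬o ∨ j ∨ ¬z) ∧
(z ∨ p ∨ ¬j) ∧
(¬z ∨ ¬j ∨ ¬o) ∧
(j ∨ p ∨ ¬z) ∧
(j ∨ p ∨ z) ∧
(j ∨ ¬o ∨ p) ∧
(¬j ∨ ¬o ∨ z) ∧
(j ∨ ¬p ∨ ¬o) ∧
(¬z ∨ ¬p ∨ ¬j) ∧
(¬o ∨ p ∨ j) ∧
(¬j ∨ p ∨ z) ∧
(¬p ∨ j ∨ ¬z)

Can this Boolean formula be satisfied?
No

No, the formula is not satisfiable.

No assignment of truth values to the variables can make all 24 clauses true simultaneously.

The formula is UNSAT (unsatisfiable).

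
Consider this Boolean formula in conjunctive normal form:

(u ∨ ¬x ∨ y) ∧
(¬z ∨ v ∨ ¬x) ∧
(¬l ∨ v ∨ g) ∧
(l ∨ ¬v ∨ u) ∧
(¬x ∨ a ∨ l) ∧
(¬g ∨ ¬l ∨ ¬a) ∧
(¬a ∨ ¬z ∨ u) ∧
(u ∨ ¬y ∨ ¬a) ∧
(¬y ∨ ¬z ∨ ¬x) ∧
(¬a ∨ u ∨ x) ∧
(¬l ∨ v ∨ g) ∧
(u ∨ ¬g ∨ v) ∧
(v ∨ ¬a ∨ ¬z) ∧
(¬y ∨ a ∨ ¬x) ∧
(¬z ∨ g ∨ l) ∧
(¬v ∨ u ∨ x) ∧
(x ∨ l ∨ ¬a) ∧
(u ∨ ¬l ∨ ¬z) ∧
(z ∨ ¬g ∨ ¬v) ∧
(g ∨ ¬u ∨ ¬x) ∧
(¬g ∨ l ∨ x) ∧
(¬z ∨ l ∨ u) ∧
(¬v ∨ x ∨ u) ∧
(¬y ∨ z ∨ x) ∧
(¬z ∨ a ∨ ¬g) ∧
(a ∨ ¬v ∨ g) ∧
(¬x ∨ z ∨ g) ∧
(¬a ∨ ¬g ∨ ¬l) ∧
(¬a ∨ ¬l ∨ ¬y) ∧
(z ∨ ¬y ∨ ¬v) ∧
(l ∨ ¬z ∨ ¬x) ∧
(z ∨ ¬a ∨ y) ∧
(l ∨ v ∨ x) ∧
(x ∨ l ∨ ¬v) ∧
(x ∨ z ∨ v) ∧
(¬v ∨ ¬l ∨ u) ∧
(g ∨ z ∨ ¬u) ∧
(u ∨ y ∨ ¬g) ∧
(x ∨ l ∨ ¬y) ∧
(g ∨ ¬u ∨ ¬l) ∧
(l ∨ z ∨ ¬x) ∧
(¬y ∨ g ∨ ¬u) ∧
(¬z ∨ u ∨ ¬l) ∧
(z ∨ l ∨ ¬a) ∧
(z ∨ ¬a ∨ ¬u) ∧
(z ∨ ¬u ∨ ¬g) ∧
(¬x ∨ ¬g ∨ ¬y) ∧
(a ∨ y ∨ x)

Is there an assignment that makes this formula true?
No

No, the formula is not satisfiable.

No assignment of truth values to the variables can make all 48 clauses true simultaneously.

The formula is UNSAT (unsatisfiable).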